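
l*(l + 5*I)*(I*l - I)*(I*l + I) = -l^4 - 5*I*l^3 + l^2 + 5*I*l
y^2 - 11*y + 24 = (y - 8)*(y - 3)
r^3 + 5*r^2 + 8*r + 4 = (r + 1)*(r + 2)^2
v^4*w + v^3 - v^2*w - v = v*(v - 1)*(v + 1)*(v*w + 1)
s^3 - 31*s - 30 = (s - 6)*(s + 1)*(s + 5)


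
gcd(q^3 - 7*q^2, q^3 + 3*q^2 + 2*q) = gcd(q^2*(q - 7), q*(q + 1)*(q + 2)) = q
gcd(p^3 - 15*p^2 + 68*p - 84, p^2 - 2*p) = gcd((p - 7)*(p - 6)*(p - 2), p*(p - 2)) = p - 2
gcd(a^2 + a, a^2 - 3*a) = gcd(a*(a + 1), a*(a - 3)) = a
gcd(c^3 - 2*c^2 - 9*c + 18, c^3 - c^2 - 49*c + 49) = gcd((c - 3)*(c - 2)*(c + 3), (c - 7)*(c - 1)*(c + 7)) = 1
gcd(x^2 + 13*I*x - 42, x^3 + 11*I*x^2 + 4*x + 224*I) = x + 7*I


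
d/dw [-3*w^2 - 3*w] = -6*w - 3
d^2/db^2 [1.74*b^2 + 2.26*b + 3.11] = 3.48000000000000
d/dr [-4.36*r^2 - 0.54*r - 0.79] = -8.72*r - 0.54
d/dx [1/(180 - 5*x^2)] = 2*x/(5*(x^2 - 36)^2)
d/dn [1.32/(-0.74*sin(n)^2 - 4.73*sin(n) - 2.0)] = (1.9536*sin(n) + 6.2436)*cos(n)/(0.74*sin(n)^2 + 4.73*sin(n) + 2.0)^2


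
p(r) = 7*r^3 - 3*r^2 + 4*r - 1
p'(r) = 21*r^2 - 6*r + 4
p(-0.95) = -13.51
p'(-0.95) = 28.65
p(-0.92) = -12.67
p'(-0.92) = 27.29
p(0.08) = -0.70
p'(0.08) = 3.65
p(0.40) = 0.57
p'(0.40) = 4.96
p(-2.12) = -89.66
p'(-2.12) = 111.10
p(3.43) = 259.90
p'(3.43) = 230.48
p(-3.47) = -343.48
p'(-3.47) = 277.68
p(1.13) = 9.79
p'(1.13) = 24.03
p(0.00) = -1.00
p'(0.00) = 4.00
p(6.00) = 1427.00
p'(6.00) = 724.00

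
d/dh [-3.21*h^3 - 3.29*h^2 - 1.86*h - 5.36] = -9.63*h^2 - 6.58*h - 1.86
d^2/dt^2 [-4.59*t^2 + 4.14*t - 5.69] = -9.18000000000000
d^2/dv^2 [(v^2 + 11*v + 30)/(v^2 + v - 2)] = 4*(5*v^3 + 48*v^2 + 78*v + 58)/(v^6 + 3*v^5 - 3*v^4 - 11*v^3 + 6*v^2 + 12*v - 8)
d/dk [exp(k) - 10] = exp(k)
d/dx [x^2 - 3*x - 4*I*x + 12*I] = 2*x - 3 - 4*I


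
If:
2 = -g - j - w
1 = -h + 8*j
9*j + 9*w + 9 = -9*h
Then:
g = -8*w/9 - 2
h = -8*w/9 - 1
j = -w/9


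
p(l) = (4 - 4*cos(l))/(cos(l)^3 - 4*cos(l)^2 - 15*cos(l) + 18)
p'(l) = (4 - 4*cos(l))*(3*sin(l)*cos(l)^2 - 8*sin(l)*cos(l) - 15*sin(l))/(cos(l)^3 - 4*cos(l)^2 - 15*cos(l) + 18)^2 + 4*sin(l)/(cos(l)^3 - 4*cos(l)^2 - 15*cos(l) + 18)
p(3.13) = 0.29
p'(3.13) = 0.00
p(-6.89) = 0.20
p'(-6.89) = -0.01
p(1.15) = 0.21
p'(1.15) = 0.02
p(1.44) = 0.22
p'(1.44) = 0.03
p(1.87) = 0.23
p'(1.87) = 0.05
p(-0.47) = 0.20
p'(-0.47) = -0.01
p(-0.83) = 0.20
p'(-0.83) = -0.01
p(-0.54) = 0.20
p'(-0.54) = -0.01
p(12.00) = 0.20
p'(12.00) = -0.00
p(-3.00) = 0.28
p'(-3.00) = -0.01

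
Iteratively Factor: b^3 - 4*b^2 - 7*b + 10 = (b + 2)*(b^2 - 6*b + 5) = (b - 5)*(b + 2)*(b - 1)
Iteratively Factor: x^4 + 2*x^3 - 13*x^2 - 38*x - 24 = (x + 2)*(x^3 - 13*x - 12) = (x + 2)*(x + 3)*(x^2 - 3*x - 4) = (x - 4)*(x + 2)*(x + 3)*(x + 1)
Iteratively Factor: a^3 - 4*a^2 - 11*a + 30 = (a + 3)*(a^2 - 7*a + 10) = (a - 5)*(a + 3)*(a - 2)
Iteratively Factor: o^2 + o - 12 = (o - 3)*(o + 4)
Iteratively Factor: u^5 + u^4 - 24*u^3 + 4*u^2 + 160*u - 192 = (u + 4)*(u^4 - 3*u^3 - 12*u^2 + 52*u - 48) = (u - 3)*(u + 4)*(u^3 - 12*u + 16) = (u - 3)*(u - 2)*(u + 4)*(u^2 + 2*u - 8) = (u - 3)*(u - 2)^2*(u + 4)*(u + 4)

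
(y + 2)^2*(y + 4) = y^3 + 8*y^2 + 20*y + 16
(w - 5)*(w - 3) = w^2 - 8*w + 15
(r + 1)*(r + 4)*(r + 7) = r^3 + 12*r^2 + 39*r + 28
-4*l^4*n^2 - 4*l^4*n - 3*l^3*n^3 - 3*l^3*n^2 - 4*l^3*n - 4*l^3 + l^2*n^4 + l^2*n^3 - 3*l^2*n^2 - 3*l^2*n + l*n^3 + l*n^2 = (-4*l + n)*(l + n)*(l*n + 1)*(l*n + l)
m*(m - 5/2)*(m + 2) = m^3 - m^2/2 - 5*m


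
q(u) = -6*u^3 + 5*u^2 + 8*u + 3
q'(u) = -18*u^2 + 10*u + 8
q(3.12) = -105.60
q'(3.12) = -136.02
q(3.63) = -189.07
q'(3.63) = -192.88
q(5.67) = -884.60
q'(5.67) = -513.98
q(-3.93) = 412.98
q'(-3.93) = -309.31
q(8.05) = -2738.55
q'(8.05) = -1077.94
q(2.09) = -13.22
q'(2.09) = -49.73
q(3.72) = -206.92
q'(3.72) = -203.89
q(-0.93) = 4.71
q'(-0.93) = -16.87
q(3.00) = -90.00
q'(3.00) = -124.00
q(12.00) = -9549.00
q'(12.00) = -2464.00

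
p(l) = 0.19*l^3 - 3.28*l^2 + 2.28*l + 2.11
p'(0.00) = 2.28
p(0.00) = 2.11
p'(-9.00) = 107.49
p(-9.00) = -422.60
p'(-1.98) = 17.50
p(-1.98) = -16.74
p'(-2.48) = 22.05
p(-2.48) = -26.62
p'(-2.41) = 21.40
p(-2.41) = -25.09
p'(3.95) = -14.74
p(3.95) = -28.35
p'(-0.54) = 5.99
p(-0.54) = -0.11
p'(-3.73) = 34.68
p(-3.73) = -61.89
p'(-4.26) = 40.57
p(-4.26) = -81.82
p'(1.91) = -8.17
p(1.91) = -4.18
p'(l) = 0.57*l^2 - 6.56*l + 2.28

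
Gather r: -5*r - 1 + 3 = 2 - 5*r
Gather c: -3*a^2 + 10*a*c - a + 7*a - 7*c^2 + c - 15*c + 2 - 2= -3*a^2 + 6*a - 7*c^2 + c*(10*a - 14)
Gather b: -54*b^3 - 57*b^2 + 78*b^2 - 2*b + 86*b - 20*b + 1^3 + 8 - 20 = -54*b^3 + 21*b^2 + 64*b - 11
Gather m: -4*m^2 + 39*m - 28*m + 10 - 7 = -4*m^2 + 11*m + 3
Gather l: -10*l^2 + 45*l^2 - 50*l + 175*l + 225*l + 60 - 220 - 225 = 35*l^2 + 350*l - 385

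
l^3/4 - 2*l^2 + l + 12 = (l/4 + 1/2)*(l - 6)*(l - 4)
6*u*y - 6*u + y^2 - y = (6*u + y)*(y - 1)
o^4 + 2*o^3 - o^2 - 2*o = o*(o - 1)*(o + 1)*(o + 2)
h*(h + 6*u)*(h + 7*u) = h^3 + 13*h^2*u + 42*h*u^2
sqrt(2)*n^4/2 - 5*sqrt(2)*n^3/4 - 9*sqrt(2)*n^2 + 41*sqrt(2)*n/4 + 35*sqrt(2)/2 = (n - 5)*(n - 2)*(n + 7/2)*(sqrt(2)*n/2 + sqrt(2)/2)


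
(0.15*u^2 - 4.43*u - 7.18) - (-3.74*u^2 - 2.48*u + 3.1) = 3.89*u^2 - 1.95*u - 10.28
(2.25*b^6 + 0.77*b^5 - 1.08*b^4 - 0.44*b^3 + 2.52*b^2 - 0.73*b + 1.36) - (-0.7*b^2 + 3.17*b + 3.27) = 2.25*b^6 + 0.77*b^5 - 1.08*b^4 - 0.44*b^3 + 3.22*b^2 - 3.9*b - 1.91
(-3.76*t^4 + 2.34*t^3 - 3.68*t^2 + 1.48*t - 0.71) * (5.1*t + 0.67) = -19.176*t^5 + 9.4148*t^4 - 17.2002*t^3 + 5.0824*t^2 - 2.6294*t - 0.4757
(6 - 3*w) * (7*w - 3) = -21*w^2 + 51*w - 18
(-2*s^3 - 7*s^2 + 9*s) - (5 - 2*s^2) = -2*s^3 - 5*s^2 + 9*s - 5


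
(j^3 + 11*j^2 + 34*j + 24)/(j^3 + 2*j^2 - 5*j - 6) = (j^2 + 10*j + 24)/(j^2 + j - 6)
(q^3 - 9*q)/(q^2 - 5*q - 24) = q*(q - 3)/(q - 8)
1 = 1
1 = 1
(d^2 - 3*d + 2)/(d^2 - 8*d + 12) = (d - 1)/(d - 6)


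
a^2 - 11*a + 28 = (a - 7)*(a - 4)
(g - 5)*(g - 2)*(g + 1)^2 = g^4 - 5*g^3 - 3*g^2 + 13*g + 10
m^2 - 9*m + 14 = (m - 7)*(m - 2)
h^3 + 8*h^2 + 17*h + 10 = (h + 1)*(h + 2)*(h + 5)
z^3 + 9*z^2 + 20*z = z*(z + 4)*(z + 5)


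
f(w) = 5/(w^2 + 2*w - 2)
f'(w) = 5*(-2*w - 2)/(w^2 + 2*w - 2)^2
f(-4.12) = 0.74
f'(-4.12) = 0.69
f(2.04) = 0.80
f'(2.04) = -0.78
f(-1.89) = -2.26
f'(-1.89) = 1.83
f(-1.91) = -2.30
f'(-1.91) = 1.93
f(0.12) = -2.86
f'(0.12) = -3.68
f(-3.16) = 3.00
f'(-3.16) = 7.79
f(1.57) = 1.39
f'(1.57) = -1.98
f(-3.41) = 1.78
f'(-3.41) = 3.06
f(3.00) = 0.38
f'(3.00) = -0.24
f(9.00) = 0.05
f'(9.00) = -0.01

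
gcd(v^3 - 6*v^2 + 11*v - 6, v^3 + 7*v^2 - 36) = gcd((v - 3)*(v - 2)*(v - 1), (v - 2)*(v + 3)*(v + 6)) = v - 2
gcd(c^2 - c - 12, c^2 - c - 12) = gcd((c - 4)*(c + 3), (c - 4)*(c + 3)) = c^2 - c - 12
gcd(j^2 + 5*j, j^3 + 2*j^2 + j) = j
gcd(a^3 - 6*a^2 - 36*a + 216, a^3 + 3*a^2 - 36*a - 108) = a^2 - 36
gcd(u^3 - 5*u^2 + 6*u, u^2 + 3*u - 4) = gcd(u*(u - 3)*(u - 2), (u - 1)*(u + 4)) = 1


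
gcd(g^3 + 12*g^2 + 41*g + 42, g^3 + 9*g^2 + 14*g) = g^2 + 9*g + 14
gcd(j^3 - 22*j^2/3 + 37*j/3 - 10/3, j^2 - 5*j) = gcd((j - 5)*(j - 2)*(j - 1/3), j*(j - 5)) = j - 5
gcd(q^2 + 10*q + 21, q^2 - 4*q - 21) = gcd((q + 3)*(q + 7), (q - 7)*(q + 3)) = q + 3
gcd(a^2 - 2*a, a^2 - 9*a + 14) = a - 2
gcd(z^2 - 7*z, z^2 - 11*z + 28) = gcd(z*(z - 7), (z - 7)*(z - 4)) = z - 7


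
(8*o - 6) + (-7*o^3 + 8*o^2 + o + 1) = -7*o^3 + 8*o^2 + 9*o - 5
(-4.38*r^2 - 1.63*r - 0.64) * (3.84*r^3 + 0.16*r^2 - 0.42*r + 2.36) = -16.8192*r^5 - 6.96*r^4 - 0.8788*r^3 - 9.7546*r^2 - 3.578*r - 1.5104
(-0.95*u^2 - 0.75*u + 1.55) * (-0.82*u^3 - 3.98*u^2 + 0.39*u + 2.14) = 0.779*u^5 + 4.396*u^4 + 1.3435*u^3 - 8.4945*u^2 - 1.0005*u + 3.317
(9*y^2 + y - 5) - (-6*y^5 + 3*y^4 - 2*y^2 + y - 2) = 6*y^5 - 3*y^4 + 11*y^2 - 3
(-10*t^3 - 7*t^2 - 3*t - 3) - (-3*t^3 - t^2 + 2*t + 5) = -7*t^3 - 6*t^2 - 5*t - 8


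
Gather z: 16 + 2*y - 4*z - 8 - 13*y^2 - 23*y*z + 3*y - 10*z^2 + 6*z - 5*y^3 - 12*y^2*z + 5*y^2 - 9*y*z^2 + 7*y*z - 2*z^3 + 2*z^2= -5*y^3 - 8*y^2 + 5*y - 2*z^3 + z^2*(-9*y - 8) + z*(-12*y^2 - 16*y + 2) + 8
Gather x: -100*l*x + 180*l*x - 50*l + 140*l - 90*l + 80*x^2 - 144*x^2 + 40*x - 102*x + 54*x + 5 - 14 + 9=-64*x^2 + x*(80*l - 8)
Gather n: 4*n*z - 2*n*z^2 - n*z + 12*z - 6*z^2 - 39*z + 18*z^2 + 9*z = n*(-2*z^2 + 3*z) + 12*z^2 - 18*z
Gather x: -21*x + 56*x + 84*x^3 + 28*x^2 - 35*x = 84*x^3 + 28*x^2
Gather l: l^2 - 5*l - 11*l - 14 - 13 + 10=l^2 - 16*l - 17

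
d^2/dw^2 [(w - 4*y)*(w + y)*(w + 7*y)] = 6*w + 8*y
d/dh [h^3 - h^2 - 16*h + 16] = 3*h^2 - 2*h - 16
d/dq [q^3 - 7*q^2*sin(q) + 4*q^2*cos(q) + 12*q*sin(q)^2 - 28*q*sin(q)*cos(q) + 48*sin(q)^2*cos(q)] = -4*q^2*sin(q) - 7*q^2*cos(q) + 3*q^2 - 14*q*sin(q) + 12*q*sin(2*q) + 8*q*cos(q) - 28*q*cos(2*q) - 12*sin(q) - 14*sin(2*q) + 36*sin(3*q) - 6*cos(2*q) + 6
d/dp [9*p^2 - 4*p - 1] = 18*p - 4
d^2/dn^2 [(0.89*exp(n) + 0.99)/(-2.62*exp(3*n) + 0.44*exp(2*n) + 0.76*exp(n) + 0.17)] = (-24.437264*exp(6*n) - 58.083828*exp(5*n) + 5.29301599999999*exp(4*n) - 1.679742*exp(3*n) - 4.56225*exp(2*n) - 0.160628*exp(n) + 0.102187)*exp(n)/(17.984728*exp(9*n) - 9.061008*exp(8*n) - 14.129136*exp(7*n) + 1.67074*exp(6*n) + 5.274384*exp(5*n) + 1.169856*exp(4*n) - 0.55291*exp(3*n) - 0.332724*exp(2*n) - 0.065892*exp(n) - 0.004913)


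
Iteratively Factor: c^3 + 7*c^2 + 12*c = (c + 4)*(c^2 + 3*c) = (c + 3)*(c + 4)*(c)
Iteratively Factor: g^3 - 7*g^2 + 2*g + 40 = (g + 2)*(g^2 - 9*g + 20) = (g - 5)*(g + 2)*(g - 4)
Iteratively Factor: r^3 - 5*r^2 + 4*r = (r)*(r^2 - 5*r + 4) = r*(r - 4)*(r - 1)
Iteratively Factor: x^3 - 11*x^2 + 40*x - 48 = (x - 3)*(x^2 - 8*x + 16) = (x - 4)*(x - 3)*(x - 4)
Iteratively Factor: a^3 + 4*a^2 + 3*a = (a + 3)*(a^2 + a) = a*(a + 3)*(a + 1)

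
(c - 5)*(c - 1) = c^2 - 6*c + 5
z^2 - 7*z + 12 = (z - 4)*(z - 3)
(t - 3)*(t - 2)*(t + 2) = t^3 - 3*t^2 - 4*t + 12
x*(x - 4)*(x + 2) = x^3 - 2*x^2 - 8*x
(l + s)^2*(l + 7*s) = l^3 + 9*l^2*s + 15*l*s^2 + 7*s^3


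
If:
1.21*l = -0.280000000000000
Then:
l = -0.23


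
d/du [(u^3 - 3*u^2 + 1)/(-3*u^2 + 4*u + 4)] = (-3*u^4 + 8*u^3 - 18*u - 4)/(9*u^4 - 24*u^3 - 8*u^2 + 32*u + 16)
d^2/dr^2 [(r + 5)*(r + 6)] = 2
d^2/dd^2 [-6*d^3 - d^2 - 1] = -36*d - 2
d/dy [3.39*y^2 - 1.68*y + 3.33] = 6.78*y - 1.68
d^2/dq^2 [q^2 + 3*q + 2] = 2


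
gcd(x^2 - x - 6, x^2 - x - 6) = x^2 - x - 6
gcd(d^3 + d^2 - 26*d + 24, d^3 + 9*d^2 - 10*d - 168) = d^2 + 2*d - 24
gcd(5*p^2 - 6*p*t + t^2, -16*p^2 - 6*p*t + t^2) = 1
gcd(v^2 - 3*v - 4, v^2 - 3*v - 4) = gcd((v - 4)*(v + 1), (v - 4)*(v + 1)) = v^2 - 3*v - 4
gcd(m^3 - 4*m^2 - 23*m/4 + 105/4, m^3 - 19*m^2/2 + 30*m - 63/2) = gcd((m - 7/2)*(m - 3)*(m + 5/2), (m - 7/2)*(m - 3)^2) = m^2 - 13*m/2 + 21/2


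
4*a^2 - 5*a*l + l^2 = (-4*a + l)*(-a + l)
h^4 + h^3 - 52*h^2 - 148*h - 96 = (h - 8)*(h + 1)*(h + 2)*(h + 6)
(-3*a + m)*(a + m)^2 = -3*a^3 - 5*a^2*m - a*m^2 + m^3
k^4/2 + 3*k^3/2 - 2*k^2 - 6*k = k*(k/2 + 1)*(k - 2)*(k + 3)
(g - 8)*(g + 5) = g^2 - 3*g - 40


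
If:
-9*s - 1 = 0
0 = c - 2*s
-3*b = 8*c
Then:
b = 16/27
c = -2/9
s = -1/9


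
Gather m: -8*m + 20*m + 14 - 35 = 12*m - 21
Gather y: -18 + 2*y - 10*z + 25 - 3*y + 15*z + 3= -y + 5*z + 10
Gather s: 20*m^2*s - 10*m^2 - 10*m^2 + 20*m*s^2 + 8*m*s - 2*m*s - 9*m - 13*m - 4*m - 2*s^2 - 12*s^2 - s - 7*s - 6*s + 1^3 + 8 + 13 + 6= -20*m^2 - 26*m + s^2*(20*m - 14) + s*(20*m^2 + 6*m - 14) + 28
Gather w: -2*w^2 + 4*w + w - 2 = -2*w^2 + 5*w - 2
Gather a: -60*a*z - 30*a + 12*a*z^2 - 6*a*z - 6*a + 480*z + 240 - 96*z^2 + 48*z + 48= a*(12*z^2 - 66*z - 36) - 96*z^2 + 528*z + 288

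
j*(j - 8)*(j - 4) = j^3 - 12*j^2 + 32*j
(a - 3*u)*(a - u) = a^2 - 4*a*u + 3*u^2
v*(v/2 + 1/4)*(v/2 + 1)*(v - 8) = v^4/4 - 11*v^3/8 - 19*v^2/4 - 2*v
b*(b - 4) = b^2 - 4*b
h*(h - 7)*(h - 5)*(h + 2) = h^4 - 10*h^3 + 11*h^2 + 70*h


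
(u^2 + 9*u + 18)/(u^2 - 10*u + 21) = (u^2 + 9*u + 18)/(u^2 - 10*u + 21)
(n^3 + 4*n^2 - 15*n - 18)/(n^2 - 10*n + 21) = (n^2 + 7*n + 6)/(n - 7)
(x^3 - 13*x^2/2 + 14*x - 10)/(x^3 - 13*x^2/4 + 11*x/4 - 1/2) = 2*(2*x^2 - 9*x + 10)/(4*x^2 - 5*x + 1)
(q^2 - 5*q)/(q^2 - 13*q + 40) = q/(q - 8)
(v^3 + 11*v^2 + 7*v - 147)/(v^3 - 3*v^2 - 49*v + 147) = (v + 7)/(v - 7)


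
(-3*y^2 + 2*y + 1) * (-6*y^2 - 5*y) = 18*y^4 + 3*y^3 - 16*y^2 - 5*y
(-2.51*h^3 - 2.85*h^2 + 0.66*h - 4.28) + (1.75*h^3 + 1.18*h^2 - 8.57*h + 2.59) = -0.76*h^3 - 1.67*h^2 - 7.91*h - 1.69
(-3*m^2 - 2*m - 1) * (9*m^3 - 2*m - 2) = -27*m^5 - 18*m^4 - 3*m^3 + 10*m^2 + 6*m + 2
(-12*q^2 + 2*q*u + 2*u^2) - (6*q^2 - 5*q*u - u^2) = -18*q^2 + 7*q*u + 3*u^2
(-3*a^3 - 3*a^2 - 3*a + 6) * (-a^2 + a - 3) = 3*a^5 + 9*a^3 + 15*a - 18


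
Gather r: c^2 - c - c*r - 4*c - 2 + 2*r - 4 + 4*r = c^2 - 5*c + r*(6 - c) - 6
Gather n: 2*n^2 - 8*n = 2*n^2 - 8*n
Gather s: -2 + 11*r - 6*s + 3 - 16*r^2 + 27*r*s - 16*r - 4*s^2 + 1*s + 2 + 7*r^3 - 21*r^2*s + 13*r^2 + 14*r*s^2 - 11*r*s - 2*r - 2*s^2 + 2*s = 7*r^3 - 3*r^2 - 7*r + s^2*(14*r - 6) + s*(-21*r^2 + 16*r - 3) + 3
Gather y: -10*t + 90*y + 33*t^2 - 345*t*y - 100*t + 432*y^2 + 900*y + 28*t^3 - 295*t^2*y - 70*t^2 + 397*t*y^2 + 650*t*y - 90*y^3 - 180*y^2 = 28*t^3 - 37*t^2 - 110*t - 90*y^3 + y^2*(397*t + 252) + y*(-295*t^2 + 305*t + 990)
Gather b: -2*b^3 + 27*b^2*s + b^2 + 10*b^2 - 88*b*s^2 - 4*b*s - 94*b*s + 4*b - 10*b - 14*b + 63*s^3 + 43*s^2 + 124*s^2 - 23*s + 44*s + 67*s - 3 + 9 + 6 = -2*b^3 + b^2*(27*s + 11) + b*(-88*s^2 - 98*s - 20) + 63*s^3 + 167*s^2 + 88*s + 12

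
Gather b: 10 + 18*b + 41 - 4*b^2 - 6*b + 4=-4*b^2 + 12*b + 55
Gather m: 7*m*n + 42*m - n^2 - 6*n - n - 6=m*(7*n + 42) - n^2 - 7*n - 6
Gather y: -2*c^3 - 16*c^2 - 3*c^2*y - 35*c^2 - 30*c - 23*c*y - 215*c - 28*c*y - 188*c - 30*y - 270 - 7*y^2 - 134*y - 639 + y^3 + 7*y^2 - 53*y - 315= -2*c^3 - 51*c^2 - 433*c + y^3 + y*(-3*c^2 - 51*c - 217) - 1224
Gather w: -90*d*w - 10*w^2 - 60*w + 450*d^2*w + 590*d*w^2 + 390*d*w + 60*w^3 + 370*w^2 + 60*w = 60*w^3 + w^2*(590*d + 360) + w*(450*d^2 + 300*d)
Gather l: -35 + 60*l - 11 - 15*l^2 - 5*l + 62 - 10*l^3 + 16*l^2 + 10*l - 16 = -10*l^3 + l^2 + 65*l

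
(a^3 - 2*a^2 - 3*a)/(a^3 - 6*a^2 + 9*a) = (a + 1)/(a - 3)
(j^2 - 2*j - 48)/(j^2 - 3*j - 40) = (j + 6)/(j + 5)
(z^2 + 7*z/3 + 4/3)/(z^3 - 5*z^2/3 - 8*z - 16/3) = 1/(z - 4)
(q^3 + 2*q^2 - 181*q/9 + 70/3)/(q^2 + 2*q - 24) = (q^2 - 4*q + 35/9)/(q - 4)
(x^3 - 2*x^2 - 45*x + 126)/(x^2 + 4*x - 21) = x - 6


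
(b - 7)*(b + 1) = b^2 - 6*b - 7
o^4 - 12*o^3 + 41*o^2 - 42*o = o*(o - 7)*(o - 3)*(o - 2)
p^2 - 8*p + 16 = (p - 4)^2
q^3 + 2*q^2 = q^2*(q + 2)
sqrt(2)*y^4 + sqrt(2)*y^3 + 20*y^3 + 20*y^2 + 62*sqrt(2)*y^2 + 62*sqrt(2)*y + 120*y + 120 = (y + 2*sqrt(2))*(y + 3*sqrt(2))*(y + 5*sqrt(2))*(sqrt(2)*y + sqrt(2))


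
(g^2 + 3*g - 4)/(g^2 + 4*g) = (g - 1)/g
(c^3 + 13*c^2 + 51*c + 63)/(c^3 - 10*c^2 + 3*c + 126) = (c^2 + 10*c + 21)/(c^2 - 13*c + 42)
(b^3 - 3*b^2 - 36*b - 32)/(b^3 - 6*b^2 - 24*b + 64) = (b + 1)/(b - 2)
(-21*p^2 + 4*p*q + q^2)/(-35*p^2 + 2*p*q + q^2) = (3*p - q)/(5*p - q)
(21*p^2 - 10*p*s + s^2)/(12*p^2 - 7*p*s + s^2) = (7*p - s)/(4*p - s)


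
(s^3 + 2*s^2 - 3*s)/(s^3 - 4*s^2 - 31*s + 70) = s*(s^2 + 2*s - 3)/(s^3 - 4*s^2 - 31*s + 70)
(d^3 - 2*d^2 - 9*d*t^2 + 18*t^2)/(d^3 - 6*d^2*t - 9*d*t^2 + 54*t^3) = (2 - d)/(-d + 6*t)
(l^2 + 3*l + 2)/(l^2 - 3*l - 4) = (l + 2)/(l - 4)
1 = 1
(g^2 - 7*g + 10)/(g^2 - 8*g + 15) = (g - 2)/(g - 3)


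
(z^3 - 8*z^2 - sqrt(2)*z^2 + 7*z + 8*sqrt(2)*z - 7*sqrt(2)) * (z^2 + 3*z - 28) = z^5 - 5*z^4 - sqrt(2)*z^4 - 45*z^3 + 5*sqrt(2)*z^3 + 45*sqrt(2)*z^2 + 245*z^2 - 245*sqrt(2)*z - 196*z + 196*sqrt(2)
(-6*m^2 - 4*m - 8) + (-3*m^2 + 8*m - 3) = -9*m^2 + 4*m - 11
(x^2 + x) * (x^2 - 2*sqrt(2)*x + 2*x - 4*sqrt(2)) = x^4 - 2*sqrt(2)*x^3 + 3*x^3 - 6*sqrt(2)*x^2 + 2*x^2 - 4*sqrt(2)*x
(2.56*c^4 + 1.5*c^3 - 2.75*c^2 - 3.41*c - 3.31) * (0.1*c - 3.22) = 0.256*c^5 - 8.0932*c^4 - 5.105*c^3 + 8.514*c^2 + 10.6492*c + 10.6582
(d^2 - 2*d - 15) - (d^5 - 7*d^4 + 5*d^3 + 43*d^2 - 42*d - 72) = -d^5 + 7*d^4 - 5*d^3 - 42*d^2 + 40*d + 57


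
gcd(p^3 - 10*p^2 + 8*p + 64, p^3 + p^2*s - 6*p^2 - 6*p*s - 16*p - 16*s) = p^2 - 6*p - 16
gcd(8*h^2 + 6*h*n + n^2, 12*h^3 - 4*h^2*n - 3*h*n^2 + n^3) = 2*h + n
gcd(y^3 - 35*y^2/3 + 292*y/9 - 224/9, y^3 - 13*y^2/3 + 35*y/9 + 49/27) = y - 7/3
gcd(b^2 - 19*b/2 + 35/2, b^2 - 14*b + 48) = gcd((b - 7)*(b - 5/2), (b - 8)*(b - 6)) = 1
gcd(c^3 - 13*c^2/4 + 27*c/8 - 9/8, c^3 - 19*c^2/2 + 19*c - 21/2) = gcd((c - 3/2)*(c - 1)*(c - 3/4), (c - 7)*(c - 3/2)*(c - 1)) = c^2 - 5*c/2 + 3/2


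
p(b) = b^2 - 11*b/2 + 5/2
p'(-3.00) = -11.50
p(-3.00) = 28.00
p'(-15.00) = -35.50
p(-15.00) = 310.00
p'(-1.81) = -9.12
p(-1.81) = 15.73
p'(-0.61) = -6.72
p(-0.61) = 6.23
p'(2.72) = -0.06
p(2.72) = -5.06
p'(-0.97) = -7.44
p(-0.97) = 8.78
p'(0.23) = -5.04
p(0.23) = 1.29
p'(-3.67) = -12.84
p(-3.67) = 36.15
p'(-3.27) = -12.04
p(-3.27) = 31.18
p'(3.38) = 1.26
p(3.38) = -4.67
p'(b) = 2*b - 11/2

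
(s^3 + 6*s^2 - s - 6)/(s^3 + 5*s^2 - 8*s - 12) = (s - 1)/(s - 2)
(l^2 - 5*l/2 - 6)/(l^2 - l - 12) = (l + 3/2)/(l + 3)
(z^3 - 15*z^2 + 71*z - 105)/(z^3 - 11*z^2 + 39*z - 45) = (z - 7)/(z - 3)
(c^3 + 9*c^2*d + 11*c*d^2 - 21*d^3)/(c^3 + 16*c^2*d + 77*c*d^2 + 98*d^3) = (c^2 + 2*c*d - 3*d^2)/(c^2 + 9*c*d + 14*d^2)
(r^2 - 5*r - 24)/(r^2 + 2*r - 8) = (r^2 - 5*r - 24)/(r^2 + 2*r - 8)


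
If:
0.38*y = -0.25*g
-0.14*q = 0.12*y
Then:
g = -1.52*y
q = -0.857142857142857*y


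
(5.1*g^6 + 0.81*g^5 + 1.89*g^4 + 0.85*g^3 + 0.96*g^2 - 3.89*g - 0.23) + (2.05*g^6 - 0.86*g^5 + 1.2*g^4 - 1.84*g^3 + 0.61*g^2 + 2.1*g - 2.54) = 7.15*g^6 - 0.0499999999999999*g^5 + 3.09*g^4 - 0.99*g^3 + 1.57*g^2 - 1.79*g - 2.77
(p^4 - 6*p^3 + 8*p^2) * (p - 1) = p^5 - 7*p^4 + 14*p^3 - 8*p^2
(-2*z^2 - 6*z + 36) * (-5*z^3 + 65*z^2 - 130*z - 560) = 10*z^5 - 100*z^4 - 310*z^3 + 4240*z^2 - 1320*z - 20160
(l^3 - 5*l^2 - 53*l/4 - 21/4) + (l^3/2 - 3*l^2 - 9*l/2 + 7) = 3*l^3/2 - 8*l^2 - 71*l/4 + 7/4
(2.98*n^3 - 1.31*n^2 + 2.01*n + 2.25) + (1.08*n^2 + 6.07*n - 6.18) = 2.98*n^3 - 0.23*n^2 + 8.08*n - 3.93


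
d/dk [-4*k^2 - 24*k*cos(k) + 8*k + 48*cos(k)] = 24*k*sin(k) - 8*k - 48*sin(k) - 24*cos(k) + 8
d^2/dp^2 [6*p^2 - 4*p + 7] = 12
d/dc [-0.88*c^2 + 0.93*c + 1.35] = 0.93 - 1.76*c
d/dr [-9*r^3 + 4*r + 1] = 4 - 27*r^2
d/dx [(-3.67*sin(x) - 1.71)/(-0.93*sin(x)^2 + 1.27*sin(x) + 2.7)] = (-3.1806*sin(x) + 1.70655*cos(2*x) - 9.44385)*cos(x)/(-0.93*sin(x)^2 + 1.27*sin(x) + 2.7)^2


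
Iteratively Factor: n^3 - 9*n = (n + 3)*(n^2 - 3*n) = n*(n + 3)*(n - 3)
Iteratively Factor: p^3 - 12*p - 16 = (p + 2)*(p^2 - 2*p - 8) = (p + 2)^2*(p - 4)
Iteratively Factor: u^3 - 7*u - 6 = (u + 1)*(u^2 - u - 6) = (u - 3)*(u + 1)*(u + 2)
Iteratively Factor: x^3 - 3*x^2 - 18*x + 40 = (x - 5)*(x^2 + 2*x - 8) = (x - 5)*(x - 2)*(x + 4)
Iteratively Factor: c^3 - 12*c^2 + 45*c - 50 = (c - 5)*(c^2 - 7*c + 10) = (c - 5)^2*(c - 2)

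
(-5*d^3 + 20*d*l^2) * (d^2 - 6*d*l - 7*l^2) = -5*d^5 + 30*d^4*l + 55*d^3*l^2 - 120*d^2*l^3 - 140*d*l^4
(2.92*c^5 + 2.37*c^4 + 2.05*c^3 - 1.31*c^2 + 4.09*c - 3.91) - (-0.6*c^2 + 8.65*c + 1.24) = 2.92*c^5 + 2.37*c^4 + 2.05*c^3 - 0.71*c^2 - 4.56*c - 5.15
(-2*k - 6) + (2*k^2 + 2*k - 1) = 2*k^2 - 7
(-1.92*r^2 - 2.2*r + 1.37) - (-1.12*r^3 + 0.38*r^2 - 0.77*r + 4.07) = 1.12*r^3 - 2.3*r^2 - 1.43*r - 2.7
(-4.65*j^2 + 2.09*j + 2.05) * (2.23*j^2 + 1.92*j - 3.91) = -10.3695*j^4 - 4.2673*j^3 + 26.7658*j^2 - 4.2359*j - 8.0155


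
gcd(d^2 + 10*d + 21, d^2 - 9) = d + 3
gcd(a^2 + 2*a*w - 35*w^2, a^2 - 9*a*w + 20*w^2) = -a + 5*w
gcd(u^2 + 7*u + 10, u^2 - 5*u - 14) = u + 2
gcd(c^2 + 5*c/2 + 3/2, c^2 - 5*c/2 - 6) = c + 3/2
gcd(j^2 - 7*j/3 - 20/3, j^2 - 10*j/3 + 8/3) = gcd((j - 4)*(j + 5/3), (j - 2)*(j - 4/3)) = 1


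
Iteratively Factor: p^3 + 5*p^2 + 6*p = (p + 2)*(p^2 + 3*p) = (p + 2)*(p + 3)*(p)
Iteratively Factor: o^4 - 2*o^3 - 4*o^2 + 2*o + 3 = (o - 3)*(o^3 + o^2 - o - 1) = (o - 3)*(o + 1)*(o^2 - 1) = (o - 3)*(o - 1)*(o + 1)*(o + 1)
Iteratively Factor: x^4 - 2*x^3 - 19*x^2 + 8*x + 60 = (x - 5)*(x^3 + 3*x^2 - 4*x - 12) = (x - 5)*(x + 3)*(x^2 - 4) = (x - 5)*(x - 2)*(x + 3)*(x + 2)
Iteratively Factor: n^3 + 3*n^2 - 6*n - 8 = (n - 2)*(n^2 + 5*n + 4) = (n - 2)*(n + 4)*(n + 1)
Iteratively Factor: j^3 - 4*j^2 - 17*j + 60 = (j + 4)*(j^2 - 8*j + 15) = (j - 5)*(j + 4)*(j - 3)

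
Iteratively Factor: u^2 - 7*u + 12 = (u - 3)*(u - 4)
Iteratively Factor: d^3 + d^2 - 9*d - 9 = (d + 1)*(d^2 - 9) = (d + 1)*(d + 3)*(d - 3)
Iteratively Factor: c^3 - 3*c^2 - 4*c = (c + 1)*(c^2 - 4*c) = (c - 4)*(c + 1)*(c)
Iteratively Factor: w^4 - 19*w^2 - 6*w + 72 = (w + 3)*(w^3 - 3*w^2 - 10*w + 24) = (w - 4)*(w + 3)*(w^2 + w - 6) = (w - 4)*(w + 3)^2*(w - 2)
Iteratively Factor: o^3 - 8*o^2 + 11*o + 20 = (o - 4)*(o^2 - 4*o - 5) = (o - 4)*(o + 1)*(o - 5)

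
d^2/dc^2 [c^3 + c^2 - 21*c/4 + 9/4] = 6*c + 2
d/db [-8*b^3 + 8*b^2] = 8*b*(2 - 3*b)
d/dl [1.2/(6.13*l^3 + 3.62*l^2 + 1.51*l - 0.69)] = (-22.068*l^2 - 8.688*l - 1.812)/(6.13*l^3 + 3.62*l^2 + 1.51*l - 0.69)^2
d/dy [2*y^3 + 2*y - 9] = 6*y^2 + 2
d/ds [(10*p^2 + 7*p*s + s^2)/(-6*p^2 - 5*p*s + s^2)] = 4*p*(2*p^2 - 8*p*s - 3*s^2)/(36*p^4 + 60*p^3*s + 13*p^2*s^2 - 10*p*s^3 + s^4)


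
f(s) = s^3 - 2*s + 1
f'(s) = 3*s^2 - 2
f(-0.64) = 2.02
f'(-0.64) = -0.77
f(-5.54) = -157.95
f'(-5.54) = 90.07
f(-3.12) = -23.13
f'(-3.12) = 27.20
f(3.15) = 25.96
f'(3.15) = 27.77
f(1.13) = 0.18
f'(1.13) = 1.83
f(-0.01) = 1.02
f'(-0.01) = -2.00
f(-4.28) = -68.84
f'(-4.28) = 52.96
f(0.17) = 0.66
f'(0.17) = -1.91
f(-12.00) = -1703.00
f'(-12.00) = 430.00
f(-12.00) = -1703.00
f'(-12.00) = 430.00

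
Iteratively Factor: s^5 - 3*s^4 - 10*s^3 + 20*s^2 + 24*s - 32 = (s - 1)*(s^4 - 2*s^3 - 12*s^2 + 8*s + 32) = (s - 2)*(s - 1)*(s^3 - 12*s - 16) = (s - 4)*(s - 2)*(s - 1)*(s^2 + 4*s + 4) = (s - 4)*(s - 2)*(s - 1)*(s + 2)*(s + 2)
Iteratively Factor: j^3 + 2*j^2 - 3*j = (j)*(j^2 + 2*j - 3) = j*(j - 1)*(j + 3)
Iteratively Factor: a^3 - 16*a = (a - 4)*(a^2 + 4*a) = a*(a - 4)*(a + 4)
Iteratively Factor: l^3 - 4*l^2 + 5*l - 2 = (l - 1)*(l^2 - 3*l + 2) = (l - 2)*(l - 1)*(l - 1)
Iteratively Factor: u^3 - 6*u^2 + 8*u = (u - 2)*(u^2 - 4*u) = (u - 4)*(u - 2)*(u)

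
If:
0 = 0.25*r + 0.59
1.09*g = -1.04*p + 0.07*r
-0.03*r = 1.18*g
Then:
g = 0.06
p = -0.22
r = -2.36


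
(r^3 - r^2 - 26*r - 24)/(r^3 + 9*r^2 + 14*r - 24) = (r^2 - 5*r - 6)/(r^2 + 5*r - 6)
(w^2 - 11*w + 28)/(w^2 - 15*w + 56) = (w - 4)/(w - 8)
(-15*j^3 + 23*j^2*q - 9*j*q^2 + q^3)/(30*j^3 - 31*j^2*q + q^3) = (-3*j + q)/(6*j + q)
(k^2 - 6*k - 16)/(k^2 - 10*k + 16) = (k + 2)/(k - 2)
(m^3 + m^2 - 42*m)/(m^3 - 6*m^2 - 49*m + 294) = m/(m - 7)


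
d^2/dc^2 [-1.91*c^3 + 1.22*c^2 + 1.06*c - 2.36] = 2.44 - 11.46*c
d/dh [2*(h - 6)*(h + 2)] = 4*h - 8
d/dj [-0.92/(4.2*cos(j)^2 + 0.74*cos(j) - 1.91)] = -(7.728*cos(j) + 0.6808)*sin(j)/(4.2*cos(j)^2 + 0.74*cos(j) - 1.91)^2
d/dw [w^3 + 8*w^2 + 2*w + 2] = 3*w^2 + 16*w + 2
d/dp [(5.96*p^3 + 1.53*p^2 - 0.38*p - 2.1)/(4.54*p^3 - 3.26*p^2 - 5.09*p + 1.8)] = (-1.4210854715202e-14*p^5 - 26.3758*p^4 - 57.2224*p^3 + 51.7595*p^2 - 8.184*p - 11.373)/(20.6116*p^6 - 29.6008*p^5 - 35.5896*p^4 + 49.5308*p^3 + 14.1721*p^2 - 18.324*p + 3.24)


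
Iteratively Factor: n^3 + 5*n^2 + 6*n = (n + 3)*(n^2 + 2*n) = n*(n + 3)*(n + 2)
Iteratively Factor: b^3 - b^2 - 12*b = (b - 4)*(b^2 + 3*b) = (b - 4)*(b + 3)*(b)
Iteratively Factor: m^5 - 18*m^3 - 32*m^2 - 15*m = (m + 1)*(m^4 - m^3 - 17*m^2 - 15*m) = (m - 5)*(m + 1)*(m^3 + 4*m^2 + 3*m) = (m - 5)*(m + 1)^2*(m^2 + 3*m) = m*(m - 5)*(m + 1)^2*(m + 3)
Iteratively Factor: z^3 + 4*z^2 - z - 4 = (z - 1)*(z^2 + 5*z + 4) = (z - 1)*(z + 4)*(z + 1)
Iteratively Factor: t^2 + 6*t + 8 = (t + 4)*(t + 2)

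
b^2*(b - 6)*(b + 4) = b^4 - 2*b^3 - 24*b^2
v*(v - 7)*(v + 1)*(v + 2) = v^4 - 4*v^3 - 19*v^2 - 14*v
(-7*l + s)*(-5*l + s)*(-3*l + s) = -105*l^3 + 71*l^2*s - 15*l*s^2 + s^3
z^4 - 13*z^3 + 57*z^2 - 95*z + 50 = (z - 5)^2*(z - 2)*(z - 1)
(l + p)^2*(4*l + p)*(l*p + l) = 4*l^4*p + 4*l^4 + 9*l^3*p^2 + 9*l^3*p + 6*l^2*p^3 + 6*l^2*p^2 + l*p^4 + l*p^3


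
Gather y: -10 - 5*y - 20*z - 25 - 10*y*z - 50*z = y*(-10*z - 5) - 70*z - 35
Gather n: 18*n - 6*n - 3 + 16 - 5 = 12*n + 8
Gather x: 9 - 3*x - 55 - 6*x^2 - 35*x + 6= -6*x^2 - 38*x - 40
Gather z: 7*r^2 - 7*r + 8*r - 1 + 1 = 7*r^2 + r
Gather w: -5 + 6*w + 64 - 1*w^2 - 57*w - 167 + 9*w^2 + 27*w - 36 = 8*w^2 - 24*w - 144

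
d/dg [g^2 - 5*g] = 2*g - 5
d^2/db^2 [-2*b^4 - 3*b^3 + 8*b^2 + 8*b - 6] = -24*b^2 - 18*b + 16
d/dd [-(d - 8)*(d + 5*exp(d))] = -5*d*exp(d) - 2*d + 35*exp(d) + 8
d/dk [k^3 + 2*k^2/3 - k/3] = 3*k^2 + 4*k/3 - 1/3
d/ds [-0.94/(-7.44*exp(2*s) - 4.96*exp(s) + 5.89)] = (-13.9872*exp(s) - 4.6624)*exp(s)/(7.44*exp(2*s) + 4.96*exp(s) - 5.89)^2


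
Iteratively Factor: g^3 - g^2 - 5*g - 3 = (g - 3)*(g^2 + 2*g + 1) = (g - 3)*(g + 1)*(g + 1)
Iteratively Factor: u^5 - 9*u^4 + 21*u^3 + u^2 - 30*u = (u - 3)*(u^4 - 6*u^3 + 3*u^2 + 10*u) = (u - 3)*(u - 2)*(u^3 - 4*u^2 - 5*u) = u*(u - 3)*(u - 2)*(u^2 - 4*u - 5) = u*(u - 5)*(u - 3)*(u - 2)*(u + 1)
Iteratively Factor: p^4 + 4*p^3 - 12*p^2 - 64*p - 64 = (p + 2)*(p^3 + 2*p^2 - 16*p - 32) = (p - 4)*(p + 2)*(p^2 + 6*p + 8) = (p - 4)*(p + 2)*(p + 4)*(p + 2)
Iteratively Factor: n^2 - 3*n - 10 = (n + 2)*(n - 5)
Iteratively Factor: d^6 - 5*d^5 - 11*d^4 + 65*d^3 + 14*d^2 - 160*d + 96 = (d + 2)*(d^5 - 7*d^4 + 3*d^3 + 59*d^2 - 104*d + 48) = (d + 2)*(d + 3)*(d^4 - 10*d^3 + 33*d^2 - 40*d + 16) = (d - 4)*(d + 2)*(d + 3)*(d^3 - 6*d^2 + 9*d - 4) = (d - 4)*(d - 1)*(d + 2)*(d + 3)*(d^2 - 5*d + 4) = (d - 4)^2*(d - 1)*(d + 2)*(d + 3)*(d - 1)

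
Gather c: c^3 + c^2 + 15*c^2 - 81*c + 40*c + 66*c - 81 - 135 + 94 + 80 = c^3 + 16*c^2 + 25*c - 42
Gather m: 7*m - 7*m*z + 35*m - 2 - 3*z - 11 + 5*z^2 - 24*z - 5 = m*(42 - 7*z) + 5*z^2 - 27*z - 18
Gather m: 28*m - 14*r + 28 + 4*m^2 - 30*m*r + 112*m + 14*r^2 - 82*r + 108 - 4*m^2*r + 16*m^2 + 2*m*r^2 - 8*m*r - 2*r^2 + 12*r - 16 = m^2*(20 - 4*r) + m*(2*r^2 - 38*r + 140) + 12*r^2 - 84*r + 120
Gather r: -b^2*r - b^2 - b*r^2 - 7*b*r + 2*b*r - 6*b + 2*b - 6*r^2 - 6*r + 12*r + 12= -b^2 - 4*b + r^2*(-b - 6) + r*(-b^2 - 5*b + 6) + 12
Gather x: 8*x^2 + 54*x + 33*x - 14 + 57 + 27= 8*x^2 + 87*x + 70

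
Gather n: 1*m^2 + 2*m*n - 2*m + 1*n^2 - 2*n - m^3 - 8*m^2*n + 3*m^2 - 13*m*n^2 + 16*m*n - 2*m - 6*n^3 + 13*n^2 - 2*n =-m^3 + 4*m^2 - 4*m - 6*n^3 + n^2*(14 - 13*m) + n*(-8*m^2 + 18*m - 4)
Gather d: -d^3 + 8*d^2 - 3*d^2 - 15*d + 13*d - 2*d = -d^3 + 5*d^2 - 4*d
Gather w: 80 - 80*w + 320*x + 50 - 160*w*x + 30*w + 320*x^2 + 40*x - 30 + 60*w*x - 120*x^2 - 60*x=w*(-100*x - 50) + 200*x^2 + 300*x + 100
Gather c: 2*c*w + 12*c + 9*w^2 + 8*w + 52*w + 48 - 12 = c*(2*w + 12) + 9*w^2 + 60*w + 36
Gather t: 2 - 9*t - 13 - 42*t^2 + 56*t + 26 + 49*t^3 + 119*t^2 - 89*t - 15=49*t^3 + 77*t^2 - 42*t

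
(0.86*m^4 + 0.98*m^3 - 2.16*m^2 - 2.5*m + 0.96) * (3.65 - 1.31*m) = -1.1266*m^5 + 1.8552*m^4 + 6.4066*m^3 - 4.609*m^2 - 10.3826*m + 3.504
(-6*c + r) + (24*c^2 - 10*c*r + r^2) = 24*c^2 - 10*c*r - 6*c + r^2 + r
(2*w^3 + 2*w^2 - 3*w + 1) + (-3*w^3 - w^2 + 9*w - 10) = -w^3 + w^2 + 6*w - 9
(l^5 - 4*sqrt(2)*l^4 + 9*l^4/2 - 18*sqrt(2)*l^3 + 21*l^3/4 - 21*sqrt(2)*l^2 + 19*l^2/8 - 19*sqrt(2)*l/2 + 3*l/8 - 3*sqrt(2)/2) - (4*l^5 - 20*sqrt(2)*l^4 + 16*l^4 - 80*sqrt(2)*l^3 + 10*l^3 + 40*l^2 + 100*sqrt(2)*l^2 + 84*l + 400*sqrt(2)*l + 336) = -3*l^5 - 23*l^4/2 + 16*sqrt(2)*l^4 - 19*l^3/4 + 62*sqrt(2)*l^3 - 121*sqrt(2)*l^2 - 301*l^2/8 - 819*sqrt(2)*l/2 - 669*l/8 - 336 - 3*sqrt(2)/2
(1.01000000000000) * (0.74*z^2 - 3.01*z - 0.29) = 0.7474*z^2 - 3.0401*z - 0.2929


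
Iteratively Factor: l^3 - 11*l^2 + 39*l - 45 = (l - 3)*(l^2 - 8*l + 15) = (l - 3)^2*(l - 5)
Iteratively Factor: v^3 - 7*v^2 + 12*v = (v - 4)*(v^2 - 3*v) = v*(v - 4)*(v - 3)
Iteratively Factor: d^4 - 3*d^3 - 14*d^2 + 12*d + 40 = (d + 2)*(d^3 - 5*d^2 - 4*d + 20) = (d - 2)*(d + 2)*(d^2 - 3*d - 10) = (d - 5)*(d - 2)*(d + 2)*(d + 2)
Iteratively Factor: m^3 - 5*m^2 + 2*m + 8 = (m - 4)*(m^2 - m - 2) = (m - 4)*(m - 2)*(m + 1)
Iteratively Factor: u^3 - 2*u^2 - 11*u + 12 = (u - 1)*(u^2 - u - 12) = (u - 4)*(u - 1)*(u + 3)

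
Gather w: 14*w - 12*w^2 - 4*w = -12*w^2 + 10*w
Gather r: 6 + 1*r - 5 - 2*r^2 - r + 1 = 2 - 2*r^2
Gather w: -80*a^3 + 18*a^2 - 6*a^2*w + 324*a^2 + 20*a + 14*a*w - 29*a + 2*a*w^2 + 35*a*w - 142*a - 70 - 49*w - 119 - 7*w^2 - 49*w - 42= -80*a^3 + 342*a^2 - 151*a + w^2*(2*a - 7) + w*(-6*a^2 + 49*a - 98) - 231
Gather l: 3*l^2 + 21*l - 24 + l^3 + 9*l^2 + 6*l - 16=l^3 + 12*l^2 + 27*l - 40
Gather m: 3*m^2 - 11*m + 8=3*m^2 - 11*m + 8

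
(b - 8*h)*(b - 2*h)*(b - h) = b^3 - 11*b^2*h + 26*b*h^2 - 16*h^3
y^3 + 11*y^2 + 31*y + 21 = (y + 1)*(y + 3)*(y + 7)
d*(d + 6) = d^2 + 6*d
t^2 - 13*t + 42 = (t - 7)*(t - 6)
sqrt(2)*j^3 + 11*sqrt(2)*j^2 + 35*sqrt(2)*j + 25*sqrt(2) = (j + 5)^2*(sqrt(2)*j + sqrt(2))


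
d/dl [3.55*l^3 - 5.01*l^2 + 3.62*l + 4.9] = 10.65*l^2 - 10.02*l + 3.62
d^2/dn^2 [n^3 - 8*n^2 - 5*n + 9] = 6*n - 16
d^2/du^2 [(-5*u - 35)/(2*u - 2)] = -40/(u - 1)^3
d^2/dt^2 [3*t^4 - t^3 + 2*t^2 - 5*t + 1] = 36*t^2 - 6*t + 4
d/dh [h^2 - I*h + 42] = 2*h - I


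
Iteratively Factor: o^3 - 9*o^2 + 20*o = (o - 5)*(o^2 - 4*o) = (o - 5)*(o - 4)*(o)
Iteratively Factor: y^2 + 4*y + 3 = (y + 1)*(y + 3)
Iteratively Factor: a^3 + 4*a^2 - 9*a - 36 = (a - 3)*(a^2 + 7*a + 12) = (a - 3)*(a + 3)*(a + 4)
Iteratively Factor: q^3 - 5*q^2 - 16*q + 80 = (q - 4)*(q^2 - q - 20) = (q - 5)*(q - 4)*(q + 4)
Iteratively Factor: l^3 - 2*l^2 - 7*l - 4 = (l + 1)*(l^2 - 3*l - 4) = (l + 1)^2*(l - 4)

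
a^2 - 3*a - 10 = (a - 5)*(a + 2)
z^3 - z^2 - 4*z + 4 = (z - 2)*(z - 1)*(z + 2)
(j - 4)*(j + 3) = j^2 - j - 12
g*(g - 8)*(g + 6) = g^3 - 2*g^2 - 48*g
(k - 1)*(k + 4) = k^2 + 3*k - 4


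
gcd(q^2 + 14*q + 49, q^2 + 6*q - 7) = q + 7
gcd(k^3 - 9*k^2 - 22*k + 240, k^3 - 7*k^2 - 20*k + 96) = k - 8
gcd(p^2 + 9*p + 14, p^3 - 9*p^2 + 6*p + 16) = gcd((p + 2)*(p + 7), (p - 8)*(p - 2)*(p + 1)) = 1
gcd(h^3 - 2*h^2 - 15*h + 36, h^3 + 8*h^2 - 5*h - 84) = h^2 + h - 12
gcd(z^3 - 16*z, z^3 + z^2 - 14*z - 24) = z - 4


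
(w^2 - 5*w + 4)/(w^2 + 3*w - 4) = (w - 4)/(w + 4)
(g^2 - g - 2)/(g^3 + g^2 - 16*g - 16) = (g - 2)/(g^2 - 16)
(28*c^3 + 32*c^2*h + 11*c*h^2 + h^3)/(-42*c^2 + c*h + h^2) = (-4*c^2 - 4*c*h - h^2)/(6*c - h)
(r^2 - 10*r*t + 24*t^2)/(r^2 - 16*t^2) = (r - 6*t)/(r + 4*t)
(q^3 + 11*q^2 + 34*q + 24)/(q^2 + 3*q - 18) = (q^2 + 5*q + 4)/(q - 3)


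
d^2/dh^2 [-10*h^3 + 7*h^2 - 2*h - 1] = 14 - 60*h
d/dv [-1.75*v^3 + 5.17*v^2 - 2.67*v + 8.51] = -5.25*v^2 + 10.34*v - 2.67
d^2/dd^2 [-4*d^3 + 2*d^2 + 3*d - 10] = 4 - 24*d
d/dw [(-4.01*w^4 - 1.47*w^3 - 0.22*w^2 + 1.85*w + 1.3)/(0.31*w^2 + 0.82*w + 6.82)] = (-2.4862*w^5 - 10.3203*w^4 - 111.8036*w^3 - 30.8301*w^2 - 3.8068*w + 11.551)/(0.0961*w^4 + 0.5084*w^3 + 4.9008*w^2 + 11.1848*w + 46.5124)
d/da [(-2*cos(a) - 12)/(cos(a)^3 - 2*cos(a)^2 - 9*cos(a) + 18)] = 2*(45*cos(a)/2 - 8*cos(2*a) - cos(3*a)/2 + 64)*sin(a)/(cos(a)^3 - 2*cos(a)^2 - 9*cos(a) + 18)^2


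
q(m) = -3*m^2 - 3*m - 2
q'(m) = -6*m - 3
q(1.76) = -16.57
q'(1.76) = -13.56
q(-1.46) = -4.01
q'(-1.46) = 5.76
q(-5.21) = -67.80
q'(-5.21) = 28.26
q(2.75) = -32.94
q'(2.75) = -19.50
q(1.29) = -10.86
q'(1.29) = -10.74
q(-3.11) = -21.69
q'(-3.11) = 15.66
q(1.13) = -9.22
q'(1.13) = -9.78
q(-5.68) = -81.75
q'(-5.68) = 31.08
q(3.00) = -38.00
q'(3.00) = -21.00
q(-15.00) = -632.00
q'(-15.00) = 87.00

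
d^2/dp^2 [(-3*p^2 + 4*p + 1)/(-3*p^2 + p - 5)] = 6*(-9*p^3 - 54*p^2 + 63*p + 23)/(27*p^6 - 27*p^5 + 144*p^4 - 91*p^3 + 240*p^2 - 75*p + 125)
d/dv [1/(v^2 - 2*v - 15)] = 2*(1 - v)/(-v^2 + 2*v + 15)^2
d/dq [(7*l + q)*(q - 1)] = 7*l + 2*q - 1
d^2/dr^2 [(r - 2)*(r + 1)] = 2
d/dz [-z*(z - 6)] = 6 - 2*z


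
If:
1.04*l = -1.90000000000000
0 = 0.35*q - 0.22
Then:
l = -1.83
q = 0.63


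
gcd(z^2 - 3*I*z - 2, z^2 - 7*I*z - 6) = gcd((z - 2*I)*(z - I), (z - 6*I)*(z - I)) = z - I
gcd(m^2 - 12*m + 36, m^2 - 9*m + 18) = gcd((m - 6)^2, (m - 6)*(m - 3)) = m - 6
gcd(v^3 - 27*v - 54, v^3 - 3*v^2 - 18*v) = v^2 - 3*v - 18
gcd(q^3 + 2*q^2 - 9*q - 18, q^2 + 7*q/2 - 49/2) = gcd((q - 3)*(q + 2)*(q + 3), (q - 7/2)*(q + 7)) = 1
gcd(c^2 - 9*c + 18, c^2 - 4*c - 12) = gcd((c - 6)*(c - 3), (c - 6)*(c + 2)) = c - 6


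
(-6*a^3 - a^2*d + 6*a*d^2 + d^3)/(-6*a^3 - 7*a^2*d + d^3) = (6*a^2 - 5*a*d - d^2)/(6*a^2 + a*d - d^2)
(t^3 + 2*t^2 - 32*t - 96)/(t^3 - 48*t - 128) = (t - 6)/(t - 8)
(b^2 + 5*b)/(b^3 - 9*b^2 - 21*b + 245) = b/(b^2 - 14*b + 49)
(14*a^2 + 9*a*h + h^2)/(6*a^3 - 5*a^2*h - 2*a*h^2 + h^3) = (7*a + h)/(3*a^2 - 4*a*h + h^2)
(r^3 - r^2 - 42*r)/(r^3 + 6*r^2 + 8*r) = (r^2 - r - 42)/(r^2 + 6*r + 8)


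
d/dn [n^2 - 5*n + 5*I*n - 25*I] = 2*n - 5 + 5*I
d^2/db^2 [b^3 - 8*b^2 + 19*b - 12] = 6*b - 16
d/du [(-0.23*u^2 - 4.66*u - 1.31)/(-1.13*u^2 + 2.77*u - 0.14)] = (-5.9029*u^2 - 2.8962*u + 4.2811)/(1.2769*u^4 - 6.2602*u^3 + 7.9893*u^2 - 0.7756*u + 0.0196)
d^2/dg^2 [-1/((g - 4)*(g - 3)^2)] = 2*(-3*(g - 4)^2 - 2*(g - 4)*(g - 3) - (g - 3)^2)/((g - 4)^3*(g - 3)^4)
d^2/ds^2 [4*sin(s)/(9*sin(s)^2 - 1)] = 4*(-81*sin(s)^4 + 108*sin(s)^2 + 53)*sin(s)/((3*sin(s) - 1)^3*(3*sin(s) + 1)^3)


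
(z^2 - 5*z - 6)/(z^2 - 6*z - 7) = (z - 6)/(z - 7)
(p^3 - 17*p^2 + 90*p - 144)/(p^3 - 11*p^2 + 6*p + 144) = (p - 3)/(p + 3)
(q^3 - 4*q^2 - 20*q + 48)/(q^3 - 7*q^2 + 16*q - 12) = (q^2 - 2*q - 24)/(q^2 - 5*q + 6)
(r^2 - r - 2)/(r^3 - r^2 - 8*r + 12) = (r + 1)/(r^2 + r - 6)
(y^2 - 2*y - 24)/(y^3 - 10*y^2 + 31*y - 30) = (y^2 - 2*y - 24)/(y^3 - 10*y^2 + 31*y - 30)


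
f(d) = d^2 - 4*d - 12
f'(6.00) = 8.00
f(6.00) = 0.00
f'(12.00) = 20.00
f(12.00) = 84.00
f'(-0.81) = -5.62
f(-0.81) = -8.10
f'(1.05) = -1.90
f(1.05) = -15.10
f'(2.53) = 1.06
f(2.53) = -15.72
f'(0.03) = -3.94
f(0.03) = -12.12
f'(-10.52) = -25.04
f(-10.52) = 140.75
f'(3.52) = 3.04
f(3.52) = -13.69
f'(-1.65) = -7.30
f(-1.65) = -2.68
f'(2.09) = 0.18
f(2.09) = -15.99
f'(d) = 2*d - 4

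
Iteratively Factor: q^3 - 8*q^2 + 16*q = (q - 4)*(q^2 - 4*q) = q*(q - 4)*(q - 4)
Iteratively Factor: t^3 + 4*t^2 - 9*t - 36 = (t - 3)*(t^2 + 7*t + 12) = (t - 3)*(t + 4)*(t + 3)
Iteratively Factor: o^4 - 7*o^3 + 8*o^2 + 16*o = (o)*(o^3 - 7*o^2 + 8*o + 16) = o*(o - 4)*(o^2 - 3*o - 4) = o*(o - 4)*(o + 1)*(o - 4)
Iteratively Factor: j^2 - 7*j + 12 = (j - 3)*(j - 4)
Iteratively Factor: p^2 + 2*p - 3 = (p + 3)*(p - 1)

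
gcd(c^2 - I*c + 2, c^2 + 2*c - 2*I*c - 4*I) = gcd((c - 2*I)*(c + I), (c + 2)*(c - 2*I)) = c - 2*I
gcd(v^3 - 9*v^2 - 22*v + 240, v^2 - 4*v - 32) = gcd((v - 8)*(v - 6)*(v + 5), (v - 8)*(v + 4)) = v - 8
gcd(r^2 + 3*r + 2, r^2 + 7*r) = 1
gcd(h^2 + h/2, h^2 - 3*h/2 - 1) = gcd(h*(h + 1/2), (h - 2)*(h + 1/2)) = h + 1/2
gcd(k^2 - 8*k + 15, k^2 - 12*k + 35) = k - 5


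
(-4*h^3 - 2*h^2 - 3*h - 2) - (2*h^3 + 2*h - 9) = -6*h^3 - 2*h^2 - 5*h + 7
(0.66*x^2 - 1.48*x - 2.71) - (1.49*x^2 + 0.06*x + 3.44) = -0.83*x^2 - 1.54*x - 6.15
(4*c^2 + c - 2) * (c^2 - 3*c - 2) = 4*c^4 - 11*c^3 - 13*c^2 + 4*c + 4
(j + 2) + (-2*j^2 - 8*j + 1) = -2*j^2 - 7*j + 3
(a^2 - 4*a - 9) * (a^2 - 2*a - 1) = a^4 - 6*a^3 - 2*a^2 + 22*a + 9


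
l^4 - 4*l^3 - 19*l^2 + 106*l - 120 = (l - 4)*(l - 3)*(l - 2)*(l + 5)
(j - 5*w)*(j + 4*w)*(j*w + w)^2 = j^4*w^2 - j^3*w^3 + 2*j^3*w^2 - 20*j^2*w^4 - 2*j^2*w^3 + j^2*w^2 - 40*j*w^4 - j*w^3 - 20*w^4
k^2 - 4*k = k*(k - 4)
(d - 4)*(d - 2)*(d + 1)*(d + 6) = d^4 + d^3 - 28*d^2 + 20*d + 48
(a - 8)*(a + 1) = a^2 - 7*a - 8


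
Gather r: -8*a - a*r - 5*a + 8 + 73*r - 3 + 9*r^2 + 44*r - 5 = -13*a + 9*r^2 + r*(117 - a)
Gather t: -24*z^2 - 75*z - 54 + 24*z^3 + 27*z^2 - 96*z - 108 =24*z^3 + 3*z^2 - 171*z - 162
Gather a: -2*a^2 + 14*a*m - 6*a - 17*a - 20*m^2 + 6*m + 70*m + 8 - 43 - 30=-2*a^2 + a*(14*m - 23) - 20*m^2 + 76*m - 65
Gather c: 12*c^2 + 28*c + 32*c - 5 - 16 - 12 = 12*c^2 + 60*c - 33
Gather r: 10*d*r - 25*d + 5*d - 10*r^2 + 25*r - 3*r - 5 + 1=-20*d - 10*r^2 + r*(10*d + 22) - 4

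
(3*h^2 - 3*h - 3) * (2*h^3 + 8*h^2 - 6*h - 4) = 6*h^5 + 18*h^4 - 48*h^3 - 18*h^2 + 30*h + 12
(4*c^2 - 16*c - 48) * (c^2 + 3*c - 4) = 4*c^4 - 4*c^3 - 112*c^2 - 80*c + 192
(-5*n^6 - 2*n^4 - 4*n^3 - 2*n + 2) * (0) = 0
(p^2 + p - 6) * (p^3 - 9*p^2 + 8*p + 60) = p^5 - 8*p^4 - 7*p^3 + 122*p^2 + 12*p - 360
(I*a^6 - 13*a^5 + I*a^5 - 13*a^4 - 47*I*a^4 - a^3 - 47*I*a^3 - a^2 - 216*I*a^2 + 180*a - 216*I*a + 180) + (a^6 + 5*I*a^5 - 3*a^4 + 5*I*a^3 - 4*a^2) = a^6 + I*a^6 - 13*a^5 + 6*I*a^5 - 16*a^4 - 47*I*a^4 - a^3 - 42*I*a^3 - 5*a^2 - 216*I*a^2 + 180*a - 216*I*a + 180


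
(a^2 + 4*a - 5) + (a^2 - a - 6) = 2*a^2 + 3*a - 11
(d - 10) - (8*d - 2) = -7*d - 8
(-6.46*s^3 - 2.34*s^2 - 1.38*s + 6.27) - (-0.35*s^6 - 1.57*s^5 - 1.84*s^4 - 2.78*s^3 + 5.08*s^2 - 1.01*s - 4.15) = 0.35*s^6 + 1.57*s^5 + 1.84*s^4 - 3.68*s^3 - 7.42*s^2 - 0.37*s + 10.42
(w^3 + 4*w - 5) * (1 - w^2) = -w^5 - 3*w^3 + 5*w^2 + 4*w - 5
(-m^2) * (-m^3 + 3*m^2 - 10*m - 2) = m^5 - 3*m^4 + 10*m^3 + 2*m^2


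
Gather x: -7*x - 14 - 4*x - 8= -11*x - 22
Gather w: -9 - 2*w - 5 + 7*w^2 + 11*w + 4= 7*w^2 + 9*w - 10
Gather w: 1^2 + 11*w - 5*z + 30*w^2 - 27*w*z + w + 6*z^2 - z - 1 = 30*w^2 + w*(12 - 27*z) + 6*z^2 - 6*z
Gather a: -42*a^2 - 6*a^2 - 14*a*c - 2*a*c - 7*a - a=-48*a^2 + a*(-16*c - 8)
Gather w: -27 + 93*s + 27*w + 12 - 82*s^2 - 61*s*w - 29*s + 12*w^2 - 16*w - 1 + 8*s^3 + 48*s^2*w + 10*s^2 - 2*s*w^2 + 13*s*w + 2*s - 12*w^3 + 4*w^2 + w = 8*s^3 - 72*s^2 + 66*s - 12*w^3 + w^2*(16 - 2*s) + w*(48*s^2 - 48*s + 12) - 16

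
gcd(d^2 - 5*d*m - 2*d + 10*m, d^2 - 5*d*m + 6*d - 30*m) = d - 5*m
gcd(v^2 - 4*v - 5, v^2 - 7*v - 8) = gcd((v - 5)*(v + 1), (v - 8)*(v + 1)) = v + 1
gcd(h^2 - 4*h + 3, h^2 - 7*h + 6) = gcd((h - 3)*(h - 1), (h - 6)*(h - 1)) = h - 1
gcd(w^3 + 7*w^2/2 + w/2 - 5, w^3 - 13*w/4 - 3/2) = 1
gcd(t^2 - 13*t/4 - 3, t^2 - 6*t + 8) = t - 4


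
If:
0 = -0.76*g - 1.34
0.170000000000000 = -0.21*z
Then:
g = -1.76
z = -0.81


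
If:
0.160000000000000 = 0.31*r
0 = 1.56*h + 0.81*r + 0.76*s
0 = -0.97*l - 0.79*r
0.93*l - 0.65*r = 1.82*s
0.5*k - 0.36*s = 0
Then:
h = -0.07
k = -0.29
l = -0.42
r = 0.52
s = -0.40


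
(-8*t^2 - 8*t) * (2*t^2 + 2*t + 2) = -16*t^4 - 32*t^3 - 32*t^2 - 16*t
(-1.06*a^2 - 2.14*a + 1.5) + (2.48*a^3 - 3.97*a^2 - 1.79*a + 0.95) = 2.48*a^3 - 5.03*a^2 - 3.93*a + 2.45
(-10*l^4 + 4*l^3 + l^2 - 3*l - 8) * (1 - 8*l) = 80*l^5 - 42*l^4 - 4*l^3 + 25*l^2 + 61*l - 8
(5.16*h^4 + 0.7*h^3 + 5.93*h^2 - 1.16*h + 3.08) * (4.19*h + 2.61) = 21.6204*h^5 + 16.4006*h^4 + 26.6737*h^3 + 10.6169*h^2 + 9.8776*h + 8.0388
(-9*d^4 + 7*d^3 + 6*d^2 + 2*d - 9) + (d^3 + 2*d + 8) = -9*d^4 + 8*d^3 + 6*d^2 + 4*d - 1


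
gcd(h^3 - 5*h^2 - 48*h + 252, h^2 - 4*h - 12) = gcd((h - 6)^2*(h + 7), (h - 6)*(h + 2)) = h - 6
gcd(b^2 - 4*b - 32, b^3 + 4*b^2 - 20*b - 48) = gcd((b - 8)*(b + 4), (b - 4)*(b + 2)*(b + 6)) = 1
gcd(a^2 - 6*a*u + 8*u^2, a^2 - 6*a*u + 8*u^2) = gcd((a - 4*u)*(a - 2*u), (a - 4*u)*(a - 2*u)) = a^2 - 6*a*u + 8*u^2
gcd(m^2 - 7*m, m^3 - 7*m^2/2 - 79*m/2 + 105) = m - 7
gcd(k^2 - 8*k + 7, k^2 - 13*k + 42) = k - 7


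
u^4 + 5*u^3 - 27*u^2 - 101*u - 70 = (u - 5)*(u + 1)*(u + 2)*(u + 7)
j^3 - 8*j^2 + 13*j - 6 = (j - 6)*(j - 1)^2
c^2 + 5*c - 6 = (c - 1)*(c + 6)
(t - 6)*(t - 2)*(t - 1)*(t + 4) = t^4 - 5*t^3 - 16*t^2 + 68*t - 48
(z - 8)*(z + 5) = z^2 - 3*z - 40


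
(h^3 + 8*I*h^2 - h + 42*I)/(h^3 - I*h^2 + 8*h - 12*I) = (h + 7*I)/(h - 2*I)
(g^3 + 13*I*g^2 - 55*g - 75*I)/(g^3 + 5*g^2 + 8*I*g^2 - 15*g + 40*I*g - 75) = (g + 5*I)/(g + 5)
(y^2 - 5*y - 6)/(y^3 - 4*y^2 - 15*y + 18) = (y + 1)/(y^2 + 2*y - 3)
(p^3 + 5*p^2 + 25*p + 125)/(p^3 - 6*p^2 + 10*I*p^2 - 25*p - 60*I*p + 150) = (p^2 + 5*p*(1 - I) - 25*I)/(p^2 + p*(-6 + 5*I) - 30*I)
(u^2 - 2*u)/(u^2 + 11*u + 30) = u*(u - 2)/(u^2 + 11*u + 30)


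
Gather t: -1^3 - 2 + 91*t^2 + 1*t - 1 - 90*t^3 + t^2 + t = -90*t^3 + 92*t^2 + 2*t - 4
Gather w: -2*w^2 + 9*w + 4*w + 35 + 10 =-2*w^2 + 13*w + 45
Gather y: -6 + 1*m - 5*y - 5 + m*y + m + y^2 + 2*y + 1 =2*m + y^2 + y*(m - 3) - 10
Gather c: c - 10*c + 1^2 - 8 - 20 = -9*c - 27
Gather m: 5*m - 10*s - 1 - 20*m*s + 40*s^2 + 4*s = m*(5 - 20*s) + 40*s^2 - 6*s - 1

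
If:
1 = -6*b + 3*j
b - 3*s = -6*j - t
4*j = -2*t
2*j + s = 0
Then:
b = -10/63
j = 1/63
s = -2/63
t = -2/63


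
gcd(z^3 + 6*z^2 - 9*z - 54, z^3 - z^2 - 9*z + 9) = z^2 - 9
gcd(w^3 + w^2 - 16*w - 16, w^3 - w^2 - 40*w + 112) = w - 4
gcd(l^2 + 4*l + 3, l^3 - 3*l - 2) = l + 1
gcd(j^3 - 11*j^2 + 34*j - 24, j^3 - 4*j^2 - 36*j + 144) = j^2 - 10*j + 24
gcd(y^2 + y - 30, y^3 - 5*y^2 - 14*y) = 1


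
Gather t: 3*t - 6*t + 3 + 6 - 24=-3*t - 15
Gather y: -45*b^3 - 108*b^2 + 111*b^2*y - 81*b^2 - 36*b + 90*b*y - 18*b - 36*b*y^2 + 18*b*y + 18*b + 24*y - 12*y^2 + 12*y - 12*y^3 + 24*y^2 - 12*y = -45*b^3 - 189*b^2 - 36*b - 12*y^3 + y^2*(12 - 36*b) + y*(111*b^2 + 108*b + 24)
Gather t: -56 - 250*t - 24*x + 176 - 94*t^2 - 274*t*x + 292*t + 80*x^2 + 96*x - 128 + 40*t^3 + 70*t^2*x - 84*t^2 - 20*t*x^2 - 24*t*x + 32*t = 40*t^3 + t^2*(70*x - 178) + t*(-20*x^2 - 298*x + 74) + 80*x^2 + 72*x - 8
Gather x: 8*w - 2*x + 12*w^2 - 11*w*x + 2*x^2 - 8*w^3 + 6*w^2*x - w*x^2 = -8*w^3 + 12*w^2 + 8*w + x^2*(2 - w) + x*(6*w^2 - 11*w - 2)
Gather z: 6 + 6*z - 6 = 6*z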